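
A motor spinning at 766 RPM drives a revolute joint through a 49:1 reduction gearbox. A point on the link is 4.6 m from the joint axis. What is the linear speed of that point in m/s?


omega_motor = 766 * 2*pi/60 = 80.2153 rad/s
omega_joint = omega_motor / 49 = 1.637 rad/s
v = omega_joint * r = 1.637 * 4.6
= 7.5304 m/s


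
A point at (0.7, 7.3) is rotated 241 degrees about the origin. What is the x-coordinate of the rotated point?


x' = x*cos(theta) - y*sin(theta)
cos(241 deg) = -0.4848, sin(241 deg) = -0.8746
x' = 0.7 * -0.4848 - 7.3 * -0.8746
= -0.3394 - -6.3847
= 6.0454


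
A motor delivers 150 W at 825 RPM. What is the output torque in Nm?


omega = 825 * 2*pi/60 = 86.3938 rad/s
tau = P / omega = 150 / 86.3938
= 1.7362 Nm


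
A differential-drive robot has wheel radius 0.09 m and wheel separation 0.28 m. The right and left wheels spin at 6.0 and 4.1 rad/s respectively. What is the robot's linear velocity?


vR = r*wR = 0.09*6.0 = 0.54 m/s
vL = r*wL = 0.09*4.1 = 0.369 m/s
v = (vR+vL)/2 = 0.4545 m/s
omega = (vR-vL)/L = 0.6107 rad/s
linear velocity = 0.4545 m/s


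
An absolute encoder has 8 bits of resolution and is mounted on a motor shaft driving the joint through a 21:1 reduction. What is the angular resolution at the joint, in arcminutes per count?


counts = 2^8 = 256
effective counts at joint = 256 * 21 = 5376
resolution = 360*60 / 5376
= 4.0179 arcmin/count


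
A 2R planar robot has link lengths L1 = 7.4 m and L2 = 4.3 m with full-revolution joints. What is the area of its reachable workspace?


r_max = L1 + L2 = 11.7 m
r_min = |L1 - L2| = 3.1 m
Area = pi*(r_max^2 - r_min^2)
= pi*(136.89 - 9.61)
= pi * 127.28
= 399.8619 m^2


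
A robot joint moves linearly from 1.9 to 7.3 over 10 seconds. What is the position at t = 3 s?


s = t/T = 3/10 = 0.3
p(t) = p0 + (pf-p0)*s
= 1.9 + (7.3 - 1.9) * 0.3
= 3.52


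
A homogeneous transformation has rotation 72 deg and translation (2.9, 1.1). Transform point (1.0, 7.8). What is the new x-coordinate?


x' = cos(theta)*px - sin(theta)*py + tx
= 0.309*1.0 - 0.9511*7.8 + 2.9
= -4.2092


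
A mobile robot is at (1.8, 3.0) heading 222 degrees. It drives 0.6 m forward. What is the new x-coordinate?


x_new = x0 + d*cos(theta)
= 1.8 + 0.6*cos(222)
= 1.8 + -0.4459
= 1.3541


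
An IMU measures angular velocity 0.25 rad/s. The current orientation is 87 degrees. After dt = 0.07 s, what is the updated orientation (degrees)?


delta_theta = w * dt = 0.25 * 0.07 = 0.0175 rad
= 1.0027 deg
theta_new = 87 + 1.0027 = 88.0027 deg


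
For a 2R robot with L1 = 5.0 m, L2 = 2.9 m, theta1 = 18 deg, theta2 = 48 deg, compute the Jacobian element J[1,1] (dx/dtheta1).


J[1,1] = -L1*sin(t1) - L2*sin(t1+t2)
= -5.0*sin(18) - 2.9*sin(66)
= -4.1944


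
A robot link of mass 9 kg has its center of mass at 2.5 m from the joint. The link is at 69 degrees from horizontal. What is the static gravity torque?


tau = m*g*L*cos(angle)
= 9 * 9.81 * 2.5 * cos(69 deg)
= 9 * 9.81 * 2.5 * 0.3584
= 79.1008 Nm


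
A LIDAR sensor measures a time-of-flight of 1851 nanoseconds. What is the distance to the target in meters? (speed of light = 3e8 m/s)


tof = 1851 ns = 1.851e-06 s
dist = c * tof / 2
= 3e8 * 1.851e-06 / 2
= 277.65 m


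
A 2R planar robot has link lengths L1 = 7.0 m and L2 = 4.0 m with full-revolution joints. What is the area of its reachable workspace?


r_max = L1 + L2 = 11.0 m
r_min = |L1 - L2| = 3.0 m
Area = pi*(r_max^2 - r_min^2)
= pi*(121.0 - 9.0)
= pi * 112.0
= 351.8584 m^2


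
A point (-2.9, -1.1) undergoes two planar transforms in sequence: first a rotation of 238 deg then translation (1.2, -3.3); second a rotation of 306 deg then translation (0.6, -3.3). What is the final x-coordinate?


After transform 1:
x1 = cos(238)*-2.9 - sin(238)*-1.1 + 1.2 = 1.8039
y1 = sin(238)*-2.9 + cos(238)*-1.1 + -3.3 = -0.2577
After transform 2:
x2 = cos(306)*1.8039 - sin(306)*-0.2577 + 0.6
= 1.4518


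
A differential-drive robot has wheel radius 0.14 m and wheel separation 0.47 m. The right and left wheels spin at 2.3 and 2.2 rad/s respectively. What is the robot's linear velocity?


vR = r*wR = 0.14*2.3 = 0.322 m/s
vL = r*wL = 0.14*2.2 = 0.308 m/s
v = (vR+vL)/2 = 0.315 m/s
omega = (vR-vL)/L = 0.0298 rad/s
linear velocity = 0.315 m/s


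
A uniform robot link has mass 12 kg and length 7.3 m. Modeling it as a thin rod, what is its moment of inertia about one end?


I = (1/3) * m * L^2
= (1/3) * 12 * 7.3^2
= 0.333333 * 12 * 53.29
= 213.16 kg*m^2


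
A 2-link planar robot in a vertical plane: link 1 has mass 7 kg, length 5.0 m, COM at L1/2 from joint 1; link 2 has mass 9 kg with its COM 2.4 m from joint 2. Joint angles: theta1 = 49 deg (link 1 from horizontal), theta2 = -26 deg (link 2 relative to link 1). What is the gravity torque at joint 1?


Horizontal distance from joint 1 to link-1 COM:
  x_c1 = (L1/2)*cos(t1) = 2.5 * 0.6561 = 1.6401 m
Horizontal distance from joint 1 to link-2 COM:
  x_c2 = L1*cos(t1) + Lc2*cos(t1+t2)
       = 5.0*0.6561 + 2.4*0.9205 = 5.4895 m
tau1 = m1*g*x_c1 + m2*g*x_c2
     = 7*9.81*1.6401 + 9*9.81*5.4895
     = 112.6289 + 484.6686
     = 597.2975 Nm


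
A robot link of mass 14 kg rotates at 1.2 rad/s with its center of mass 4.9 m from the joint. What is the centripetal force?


F = m * omega^2 * r
= 14 * 1.2^2 * 4.9
= 14 * 1.44 * 4.9
= 98.784 N


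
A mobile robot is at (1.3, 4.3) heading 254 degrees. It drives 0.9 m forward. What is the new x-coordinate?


x_new = x0 + d*cos(theta)
= 1.3 + 0.9*cos(254)
= 1.3 + -0.2481
= 1.0519


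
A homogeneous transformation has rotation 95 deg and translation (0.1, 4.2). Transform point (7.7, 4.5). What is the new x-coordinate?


x' = cos(theta)*px - sin(theta)*py + tx
= -0.0872*7.7 - 0.9962*4.5 + 0.1
= -5.054


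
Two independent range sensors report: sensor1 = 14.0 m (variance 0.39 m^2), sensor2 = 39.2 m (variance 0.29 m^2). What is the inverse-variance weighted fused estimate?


w1 = (1/var1) / (1/var1 + 1/var2)
   = 2.5641 / (2.5641 + 3.4483) = 0.4265
w2 = 1 - w1 = 0.5735
fused = w1*s1 + w2*s2 = 5.9706 + 22.4824
= 28.4529 m


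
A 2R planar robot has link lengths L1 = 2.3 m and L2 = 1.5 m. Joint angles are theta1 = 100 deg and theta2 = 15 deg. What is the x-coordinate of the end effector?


Convert angles to radians: theta1 = 1.7453, theta2 = 0.2618
x = L1*cos(theta1) + L2*cos(theta1+theta2)
x = -0.3994 + -0.6339
x = -1.0333


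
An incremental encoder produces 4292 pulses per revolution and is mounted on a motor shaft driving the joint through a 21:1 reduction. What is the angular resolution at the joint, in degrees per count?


counts per rev = 4292
effective counts at joint = 4292 * 21 = 90132
resolution = 360 / 90132
= 0.004 deg/count


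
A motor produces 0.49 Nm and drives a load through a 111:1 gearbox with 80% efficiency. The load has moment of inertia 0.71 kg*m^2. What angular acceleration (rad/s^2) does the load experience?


tau_out = tau_motor * N * eta
= 0.49 * 111 * 0.8 = 43.512 Nm
alpha = tau_out / I = 43.512 / 0.71
= 61.2845 rad/s^2


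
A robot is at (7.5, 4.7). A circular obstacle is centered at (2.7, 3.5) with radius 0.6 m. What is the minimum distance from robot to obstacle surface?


center_dist = sqrt((7.5-2.7)^2 + (4.7-3.5)^2)
= sqrt(23.04 + 1.44)
= 4.9477
min_dist = center_dist - radius = 4.9477 - 0.6 = 4.3477 m


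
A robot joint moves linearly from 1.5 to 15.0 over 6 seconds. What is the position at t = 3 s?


s = t/T = 3/6 = 0.5
p(t) = p0 + (pf-p0)*s
= 1.5 + (15.0 - 1.5) * 0.5
= 8.25


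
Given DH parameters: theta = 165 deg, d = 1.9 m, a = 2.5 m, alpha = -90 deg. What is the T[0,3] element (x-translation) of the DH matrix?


T[0,3] = a * cos(theta)
= 2.5 * cos(165 deg)
= 2.5 * -0.9659
= -2.4148


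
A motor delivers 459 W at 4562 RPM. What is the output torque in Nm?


omega = 4562 * 2*pi/60 = 477.7315 rad/s
tau = P / omega = 459 / 477.7315
= 0.9608 Nm


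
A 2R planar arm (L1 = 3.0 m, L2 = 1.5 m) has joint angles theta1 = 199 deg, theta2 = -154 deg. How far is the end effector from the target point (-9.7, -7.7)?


End effector via forward kinematics:
x = L1*cos(t1) + L2*cos(t1+t2) = -1.7759
y = L1*sin(t1) + L2*sin(t1+t2) = 0.084
Distance to target:
d = sqrt((-9.7 - -1.7759)^2 + (-7.7 - 0.084)^2)
= sqrt(62.7914 + 60.59)
= 11.1077 m


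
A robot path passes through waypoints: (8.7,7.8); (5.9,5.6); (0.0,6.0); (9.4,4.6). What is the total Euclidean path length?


Segment lengths:
  seg1 = sqrt((-2.8)^2 + (-2.2)^2) = 3.5609
  seg2 = sqrt((-5.9)^2 + (0.4)^2) = 5.9135
  seg3 = sqrt((9.4)^2 + (-1.4)^2) = 9.5037
Total = 18.9781


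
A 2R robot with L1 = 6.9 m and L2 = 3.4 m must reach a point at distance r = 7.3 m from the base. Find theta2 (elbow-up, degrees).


cos(theta2) = (r^2 - L1^2 - L2^2) / (2*L1*L2)
cos(theta2) = (53.29 - 47.61 - 11.56) / 46.92
cos(theta2) = -0.12532
theta2 = 97.1992 degrees


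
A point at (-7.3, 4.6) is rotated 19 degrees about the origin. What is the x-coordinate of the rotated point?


x' = x*cos(theta) - y*sin(theta)
cos(19 deg) = 0.9455, sin(19 deg) = 0.3256
x' = -7.3 * 0.9455 - 4.6 * 0.3256
= -6.9023 - 1.4976
= -8.3999


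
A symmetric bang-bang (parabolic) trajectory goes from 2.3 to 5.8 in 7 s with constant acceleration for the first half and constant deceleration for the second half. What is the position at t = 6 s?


Symmetric rest-to-rest: each phase covers (pf-p0)/2 in time T/2. 0.5*a*(T/2)^2 = (pf-p0)/2 => a = 4*(pf-p0)/T^2
a = 4*(5.8-2.3)/7^2 = 0.2857
t = 6 is in the deceleration phase (t > T/2).
p = pf - 0.5*a*(T-t)^2 = 5.8 - 0.5*0.2857*1^2
= 5.6571


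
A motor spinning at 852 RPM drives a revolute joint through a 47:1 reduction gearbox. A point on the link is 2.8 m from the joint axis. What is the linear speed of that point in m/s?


omega_motor = 852 * 2*pi/60 = 89.2212 rad/s
omega_joint = omega_motor / 47 = 1.8983 rad/s
v = omega_joint * r = 1.8983 * 2.8
= 5.3153 m/s


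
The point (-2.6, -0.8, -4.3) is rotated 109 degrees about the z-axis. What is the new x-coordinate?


Rotation about z-axis: x' = x*cos(theta) - y*sin(theta)
= -2.6 * -0.3256 - -0.8 * 0.9455
= 1.6029


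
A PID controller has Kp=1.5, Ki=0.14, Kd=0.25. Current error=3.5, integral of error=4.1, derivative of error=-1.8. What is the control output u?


u = Kp*e + Ki*int(e) + Kd*de/dt
= 1.5*3.5 + 0.14*4.1 + 0.25*(-1.8)
= 5.25 + 0.574 + -0.45
= 5.374


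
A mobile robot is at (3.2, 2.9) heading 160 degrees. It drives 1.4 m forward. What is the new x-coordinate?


x_new = x0 + d*cos(theta)
= 3.2 + 1.4*cos(160)
= 3.2 + -1.3156
= 1.8844


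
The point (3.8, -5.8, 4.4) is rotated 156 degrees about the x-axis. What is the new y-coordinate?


Rotation about x-axis: y' = y*cos(theta) - z*sin(theta)
= -5.8 * -0.9135 - 4.4 * 0.4067
= 3.5089


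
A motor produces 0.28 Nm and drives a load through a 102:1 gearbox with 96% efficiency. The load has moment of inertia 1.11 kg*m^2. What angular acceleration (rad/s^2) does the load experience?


tau_out = tau_motor * N * eta
= 0.28 * 102 * 0.96 = 27.4176 Nm
alpha = tau_out / I = 27.4176 / 1.11
= 24.7005 rad/s^2


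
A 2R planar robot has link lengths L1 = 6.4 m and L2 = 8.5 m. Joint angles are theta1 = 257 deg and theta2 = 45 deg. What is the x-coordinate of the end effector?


Convert angles to radians: theta1 = 4.4855, theta2 = 0.7854
x = L1*cos(theta1) + L2*cos(theta1+theta2)
x = -1.4397 + 4.5043
x = 3.0646


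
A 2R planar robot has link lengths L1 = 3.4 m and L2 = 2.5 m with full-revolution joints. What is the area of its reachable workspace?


r_max = L1 + L2 = 5.9 m
r_min = |L1 - L2| = 0.9 m
Area = pi*(r_max^2 - r_min^2)
= pi*(34.81 - 0.81)
= pi * 34.0
= 106.8142 m^2


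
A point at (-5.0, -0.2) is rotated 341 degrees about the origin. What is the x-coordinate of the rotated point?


x' = x*cos(theta) - y*sin(theta)
cos(341 deg) = 0.9455, sin(341 deg) = -0.3256
x' = -5.0 * 0.9455 - -0.2 * -0.3256
= -4.7276 - 0.0651
= -4.7927


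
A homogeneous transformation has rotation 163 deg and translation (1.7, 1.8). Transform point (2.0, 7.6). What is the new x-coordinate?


x' = cos(theta)*px - sin(theta)*py + tx
= -0.9563*2.0 - 0.2924*7.6 + 1.7
= -2.4346


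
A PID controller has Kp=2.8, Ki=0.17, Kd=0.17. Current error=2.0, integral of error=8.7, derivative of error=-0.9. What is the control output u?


u = Kp*e + Ki*int(e) + Kd*de/dt
= 2.8*2.0 + 0.17*8.7 + 0.17*(-0.9)
= 5.6 + 1.479 + -0.153
= 6.926


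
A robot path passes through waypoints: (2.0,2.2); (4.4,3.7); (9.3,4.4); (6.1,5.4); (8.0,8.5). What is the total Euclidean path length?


Segment lengths:
  seg1 = sqrt((2.4)^2 + (1.5)^2) = 2.8302
  seg2 = sqrt((4.9)^2 + (0.7)^2) = 4.9497
  seg3 = sqrt((-3.2)^2 + (1.0)^2) = 3.3526
  seg4 = sqrt((1.9)^2 + (3.1)^2) = 3.6359
Total = 14.7685


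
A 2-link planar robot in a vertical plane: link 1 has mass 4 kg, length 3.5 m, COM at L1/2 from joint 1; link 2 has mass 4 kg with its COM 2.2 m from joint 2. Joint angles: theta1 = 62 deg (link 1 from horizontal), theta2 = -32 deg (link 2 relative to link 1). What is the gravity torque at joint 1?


Horizontal distance from joint 1 to link-1 COM:
  x_c1 = (L1/2)*cos(t1) = 1.75 * 0.4695 = 0.8216 m
Horizontal distance from joint 1 to link-2 COM:
  x_c2 = L1*cos(t1) + Lc2*cos(t1+t2)
       = 3.5*0.4695 + 2.2*0.866 = 3.5484 m
tau1 = m1*g*x_c1 + m2*g*x_c2
     = 4*9.81*0.8216 + 4*9.81*3.5484
     = 32.2386 + 139.2395
     = 171.4781 Nm


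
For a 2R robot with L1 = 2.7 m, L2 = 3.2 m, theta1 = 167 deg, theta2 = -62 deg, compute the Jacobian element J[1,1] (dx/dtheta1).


J[1,1] = -L1*sin(t1) - L2*sin(t1+t2)
= -2.7*sin(167) - 3.2*sin(105)
= -3.6983


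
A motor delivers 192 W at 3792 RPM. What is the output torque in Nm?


omega = 3792 * 2*pi/60 = 397.0973 rad/s
tau = P / omega = 192 / 397.0973
= 0.4835 Nm


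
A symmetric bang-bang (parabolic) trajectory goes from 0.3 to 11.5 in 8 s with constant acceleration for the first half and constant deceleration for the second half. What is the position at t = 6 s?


Symmetric rest-to-rest: each phase covers (pf-p0)/2 in time T/2. 0.5*a*(T/2)^2 = (pf-p0)/2 => a = 4*(pf-p0)/T^2
a = 4*(11.5-0.3)/8^2 = 0.7
t = 6 is in the deceleration phase (t > T/2).
p = pf - 0.5*a*(T-t)^2 = 11.5 - 0.5*0.7*2^2
= 10.1


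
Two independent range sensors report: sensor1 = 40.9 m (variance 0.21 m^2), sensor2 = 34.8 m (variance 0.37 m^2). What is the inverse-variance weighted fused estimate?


w1 = (1/var1) / (1/var1 + 1/var2)
   = 4.7619 / (4.7619 + 2.7027) = 0.6379
w2 = 1 - w1 = 0.3621
fused = w1*s1 + w2*s2 = 26.0914 + 12.6
= 38.6914 m


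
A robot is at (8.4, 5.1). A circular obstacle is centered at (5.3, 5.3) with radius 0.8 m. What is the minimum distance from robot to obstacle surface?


center_dist = sqrt((8.4-5.3)^2 + (5.1-5.3)^2)
= sqrt(9.61 + 0.04)
= 3.1064
min_dist = center_dist - radius = 3.1064 - 0.8 = 2.3064 m


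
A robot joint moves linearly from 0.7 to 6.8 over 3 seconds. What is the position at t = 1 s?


s = t/T = 1/3 = 0.3333
p(t) = p0 + (pf-p0)*s
= 0.7 + (6.8 - 0.7) * 0.3333
= 2.7333


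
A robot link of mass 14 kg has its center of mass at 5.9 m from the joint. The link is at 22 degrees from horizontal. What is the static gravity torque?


tau = m*g*L*cos(angle)
= 14 * 9.81 * 5.9 * cos(22 deg)
= 14 * 9.81 * 5.9 * 0.9272
= 751.3026 Nm


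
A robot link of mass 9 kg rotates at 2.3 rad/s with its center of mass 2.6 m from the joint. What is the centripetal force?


F = m * omega^2 * r
= 9 * 2.3^2 * 2.6
= 9 * 5.29 * 2.6
= 123.786 N


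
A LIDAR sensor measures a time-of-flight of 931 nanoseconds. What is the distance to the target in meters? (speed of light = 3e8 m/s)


tof = 931 ns = 9.31e-07 s
dist = c * tof / 2
= 3e8 * 9.31e-07 / 2
= 139.65 m


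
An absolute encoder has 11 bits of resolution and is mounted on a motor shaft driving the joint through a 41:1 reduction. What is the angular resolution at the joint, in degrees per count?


counts = 2^11 = 2048
effective counts at joint = 2048 * 41 = 83968
resolution = 360 / 83968
= 0.0043 deg/count


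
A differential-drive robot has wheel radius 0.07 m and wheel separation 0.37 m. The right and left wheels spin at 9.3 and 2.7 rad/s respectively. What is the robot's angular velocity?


vR = r*wR = 0.07*9.3 = 0.651 m/s
vL = r*wL = 0.07*2.7 = 0.189 m/s
v = (vR+vL)/2 = 0.42 m/s
omega = (vR-vL)/L = 1.2486 rad/s
angular velocity = 1.2486 rad/s


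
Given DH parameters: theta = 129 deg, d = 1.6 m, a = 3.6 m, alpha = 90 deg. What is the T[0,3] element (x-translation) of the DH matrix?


T[0,3] = a * cos(theta)
= 3.6 * cos(129 deg)
= 3.6 * -0.6293
= -2.2656


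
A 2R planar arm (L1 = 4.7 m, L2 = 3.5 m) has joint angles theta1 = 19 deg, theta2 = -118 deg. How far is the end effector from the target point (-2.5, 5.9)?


End effector via forward kinematics:
x = L1*cos(t1) + L2*cos(t1+t2) = 3.8964
y = L1*sin(t1) + L2*sin(t1+t2) = -1.9267
Distance to target:
d = sqrt((-2.5 - 3.8964)^2 + (5.9 - -1.9267)^2)
= sqrt(40.9141 + 61.2578)
= 10.108 m


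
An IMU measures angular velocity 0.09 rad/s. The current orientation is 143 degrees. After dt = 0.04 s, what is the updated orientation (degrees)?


delta_theta = w * dt = 0.09 * 0.04 = 0.0036 rad
= 0.2063 deg
theta_new = 143 + 0.2063 = 143.2063 deg


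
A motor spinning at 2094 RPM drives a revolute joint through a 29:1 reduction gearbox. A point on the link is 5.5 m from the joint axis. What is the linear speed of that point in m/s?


omega_motor = 2094 * 2*pi/60 = 219.2832 rad/s
omega_joint = omega_motor / 29 = 7.5615 rad/s
v = omega_joint * r = 7.5615 * 5.5
= 41.5882 m/s


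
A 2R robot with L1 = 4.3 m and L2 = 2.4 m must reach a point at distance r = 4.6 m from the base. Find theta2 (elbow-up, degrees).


cos(theta2) = (r^2 - L1^2 - L2^2) / (2*L1*L2)
cos(theta2) = (21.16 - 18.49 - 5.76) / 20.64
cos(theta2) = -0.149709
theta2 = 98.6101 degrees


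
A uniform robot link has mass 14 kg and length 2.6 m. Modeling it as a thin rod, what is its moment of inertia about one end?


I = (1/3) * m * L^2
= (1/3) * 14 * 2.6^2
= 0.333333 * 14 * 6.76
= 31.5467 kg*m^2


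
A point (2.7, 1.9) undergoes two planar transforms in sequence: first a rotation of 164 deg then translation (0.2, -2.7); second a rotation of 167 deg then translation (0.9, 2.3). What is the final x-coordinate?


After transform 1:
x1 = cos(164)*2.7 - sin(164)*1.9 + 0.2 = -2.9191
y1 = sin(164)*2.7 + cos(164)*1.9 + -2.7 = -3.7822
After transform 2:
x2 = cos(167)*-2.9191 - sin(167)*-3.7822 + 0.9
= 4.5951


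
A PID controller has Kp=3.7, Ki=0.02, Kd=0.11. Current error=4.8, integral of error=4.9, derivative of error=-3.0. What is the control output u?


u = Kp*e + Ki*int(e) + Kd*de/dt
= 3.7*4.8 + 0.02*4.9 + 0.11*(-3.0)
= 17.76 + 0.098 + -0.33
= 17.528


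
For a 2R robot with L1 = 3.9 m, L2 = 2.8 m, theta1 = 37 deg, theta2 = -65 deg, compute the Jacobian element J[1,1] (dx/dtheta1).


J[1,1] = -L1*sin(t1) - L2*sin(t1+t2)
= -3.9*sin(37) - 2.8*sin(-28)
= -1.0326


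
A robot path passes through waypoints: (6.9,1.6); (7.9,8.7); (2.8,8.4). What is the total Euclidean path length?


Segment lengths:
  seg1 = sqrt((1.0)^2 + (7.1)^2) = 7.1701
  seg2 = sqrt((-5.1)^2 + (-0.3)^2) = 5.1088
Total = 12.2789


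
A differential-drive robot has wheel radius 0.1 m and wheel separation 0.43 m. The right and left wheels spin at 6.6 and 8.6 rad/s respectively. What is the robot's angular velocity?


vR = r*wR = 0.1*6.6 = 0.66 m/s
vL = r*wL = 0.1*8.6 = 0.86 m/s
v = (vR+vL)/2 = 0.76 m/s
omega = (vR-vL)/L = -0.4651 rad/s
angular velocity = -0.4651 rad/s


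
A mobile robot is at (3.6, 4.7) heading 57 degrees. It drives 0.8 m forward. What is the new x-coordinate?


x_new = x0 + d*cos(theta)
= 3.6 + 0.8*cos(57)
= 3.6 + 0.4357
= 4.0357


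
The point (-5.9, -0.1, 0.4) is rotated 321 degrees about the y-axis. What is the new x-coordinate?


Rotation about y-axis: x' = x*cos(theta) + z*sin(theta)
= -5.9 * 0.7771 + 0.4 * -0.6293
= -4.8369


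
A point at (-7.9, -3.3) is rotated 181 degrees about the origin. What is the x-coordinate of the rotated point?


x' = x*cos(theta) - y*sin(theta)
cos(181 deg) = -0.9998, sin(181 deg) = -0.0175
x' = -7.9 * -0.9998 - -3.3 * -0.0175
= 7.8988 - 0.0576
= 7.8412


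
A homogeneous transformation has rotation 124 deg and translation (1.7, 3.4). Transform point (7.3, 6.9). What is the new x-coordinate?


x' = cos(theta)*px - sin(theta)*py + tx
= -0.5592*7.3 - 0.829*6.9 + 1.7
= -8.1025


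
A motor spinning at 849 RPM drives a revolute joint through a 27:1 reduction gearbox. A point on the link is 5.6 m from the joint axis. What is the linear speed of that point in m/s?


omega_motor = 849 * 2*pi/60 = 88.9071 rad/s
omega_joint = omega_motor / 27 = 3.2929 rad/s
v = omega_joint * r = 3.2929 * 5.6
= 18.44 m/s


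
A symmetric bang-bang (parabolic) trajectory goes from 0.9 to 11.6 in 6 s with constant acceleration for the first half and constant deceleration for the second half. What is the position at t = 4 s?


Symmetric rest-to-rest: each phase covers (pf-p0)/2 in time T/2. 0.5*a*(T/2)^2 = (pf-p0)/2 => a = 4*(pf-p0)/T^2
a = 4*(11.6-0.9)/6^2 = 1.1889
t = 4 is in the deceleration phase (t > T/2).
p = pf - 0.5*a*(T-t)^2 = 11.6 - 0.5*1.1889*2^2
= 9.2222


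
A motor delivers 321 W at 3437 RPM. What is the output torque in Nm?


omega = 3437 * 2*pi/60 = 359.9218 rad/s
tau = P / omega = 321 / 359.9218
= 0.8919 Nm


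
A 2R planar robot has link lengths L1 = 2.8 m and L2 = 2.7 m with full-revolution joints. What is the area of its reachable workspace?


r_max = L1 + L2 = 5.5 m
r_min = |L1 - L2| = 0.1 m
Area = pi*(r_max^2 - r_min^2)
= pi*(30.25 - 0.01)
= pi * 30.24
= 95.0018 m^2


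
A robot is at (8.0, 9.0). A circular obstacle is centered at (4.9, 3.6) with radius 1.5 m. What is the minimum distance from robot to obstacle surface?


center_dist = sqrt((8.0-4.9)^2 + (9.0-3.6)^2)
= sqrt(9.61 + 29.16)
= 6.2266
min_dist = center_dist - radius = 6.2266 - 1.5 = 4.7266 m


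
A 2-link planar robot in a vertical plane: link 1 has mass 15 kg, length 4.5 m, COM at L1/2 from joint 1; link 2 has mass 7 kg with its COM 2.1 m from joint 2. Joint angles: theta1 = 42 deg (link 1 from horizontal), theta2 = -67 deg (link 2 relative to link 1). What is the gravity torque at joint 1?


Horizontal distance from joint 1 to link-1 COM:
  x_c1 = (L1/2)*cos(t1) = 2.25 * 0.7431 = 1.6721 m
Horizontal distance from joint 1 to link-2 COM:
  x_c2 = L1*cos(t1) + Lc2*cos(t1+t2)
       = 4.5*0.7431 + 2.1*0.9063 = 5.2474 m
tau1 = m1*g*x_c1 + m2*g*x_c2
     = 15*9.81*1.6721 + 7*9.81*5.2474
     = 246.046 + 360.3388
     = 606.3848 Nm


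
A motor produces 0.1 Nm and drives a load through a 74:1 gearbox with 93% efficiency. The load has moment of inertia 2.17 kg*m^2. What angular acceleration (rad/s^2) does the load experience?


tau_out = tau_motor * N * eta
= 0.1 * 74 * 0.93 = 6.882 Nm
alpha = tau_out / I = 6.882 / 2.17
= 3.1714 rad/s^2


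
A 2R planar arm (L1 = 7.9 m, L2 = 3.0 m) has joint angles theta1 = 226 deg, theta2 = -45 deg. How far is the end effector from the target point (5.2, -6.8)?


End effector via forward kinematics:
x = L1*cos(t1) + L2*cos(t1+t2) = -8.4873
y = L1*sin(t1) + L2*sin(t1+t2) = -5.7351
Distance to target:
d = sqrt((5.2 - -8.4873)^2 + (-6.8 - -5.7351)^2)
= sqrt(187.3434 + 1.1339)
= 13.7287 m


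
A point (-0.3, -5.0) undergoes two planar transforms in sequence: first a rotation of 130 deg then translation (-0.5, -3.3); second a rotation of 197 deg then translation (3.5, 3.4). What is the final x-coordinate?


After transform 1:
x1 = cos(130)*-0.3 - sin(130)*-5.0 + -0.5 = 3.5231
y1 = sin(130)*-0.3 + cos(130)*-5.0 + -3.3 = -0.3159
After transform 2:
x2 = cos(197)*3.5231 - sin(197)*-0.3159 + 3.5
= 0.0385


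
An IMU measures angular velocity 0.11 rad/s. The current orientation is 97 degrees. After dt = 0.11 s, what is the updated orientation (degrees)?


delta_theta = w * dt = 0.11 * 0.11 = 0.0121 rad
= 0.6933 deg
theta_new = 97 + 0.6933 = 97.6933 deg


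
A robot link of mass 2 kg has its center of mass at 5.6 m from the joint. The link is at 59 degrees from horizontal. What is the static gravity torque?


tau = m*g*L*cos(angle)
= 2 * 9.81 * 5.6 * cos(59 deg)
= 2 * 9.81 * 5.6 * 0.515
= 56.5883 Nm


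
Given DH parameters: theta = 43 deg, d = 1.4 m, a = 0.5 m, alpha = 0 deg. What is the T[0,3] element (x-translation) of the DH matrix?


T[0,3] = a * cos(theta)
= 0.5 * cos(43 deg)
= 0.5 * 0.7314
= 0.3657


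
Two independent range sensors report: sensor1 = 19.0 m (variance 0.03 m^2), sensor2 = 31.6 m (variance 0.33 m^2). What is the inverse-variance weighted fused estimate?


w1 = (1/var1) / (1/var1 + 1/var2)
   = 33.3333 / (33.3333 + 3.0303) = 0.9167
w2 = 1 - w1 = 0.0833
fused = w1*s1 + w2*s2 = 17.4167 + 2.6333
= 20.05 m


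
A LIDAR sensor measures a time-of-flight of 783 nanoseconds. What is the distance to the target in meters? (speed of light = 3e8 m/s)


tof = 783 ns = 7.83e-07 s
dist = c * tof / 2
= 3e8 * 7.83e-07 / 2
= 117.45 m


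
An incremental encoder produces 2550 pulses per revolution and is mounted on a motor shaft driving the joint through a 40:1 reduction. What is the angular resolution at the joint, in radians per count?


counts per rev = 2550
effective counts at joint = 2550 * 40 = 102000
resolution = 2*pi / 102000
= 6.1600e-05 rad/count


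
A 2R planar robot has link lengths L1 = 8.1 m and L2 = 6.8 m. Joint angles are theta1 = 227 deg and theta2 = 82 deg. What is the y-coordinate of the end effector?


Convert angles to radians: theta1 = 3.9619, theta2 = 1.4312
y = L1*sin(theta1) + L2*sin(theta1+theta2)
y = -5.924 + -5.2846
y = -11.2086


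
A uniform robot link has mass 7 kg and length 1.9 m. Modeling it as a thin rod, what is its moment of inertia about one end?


I = (1/3) * m * L^2
= (1/3) * 7 * 1.9^2
= 0.333333 * 7 * 3.61
= 8.4233 kg*m^2


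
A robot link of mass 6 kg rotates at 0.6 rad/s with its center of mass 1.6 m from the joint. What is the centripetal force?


F = m * omega^2 * r
= 6 * 0.6^2 * 1.6
= 6 * 0.36 * 1.6
= 3.456 N


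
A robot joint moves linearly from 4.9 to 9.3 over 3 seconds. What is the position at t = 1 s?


s = t/T = 1/3 = 0.3333
p(t) = p0 + (pf-p0)*s
= 4.9 + (9.3 - 4.9) * 0.3333
= 6.3667


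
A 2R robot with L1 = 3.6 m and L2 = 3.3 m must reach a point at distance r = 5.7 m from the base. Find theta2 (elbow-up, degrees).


cos(theta2) = (r^2 - L1^2 - L2^2) / (2*L1*L2)
cos(theta2) = (32.49 - 12.96 - 10.89) / 23.76
cos(theta2) = 0.363636
theta2 = 68.6763 degrees


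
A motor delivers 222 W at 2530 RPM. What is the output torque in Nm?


omega = 2530 * 2*pi/60 = 264.941 rad/s
tau = P / omega = 222 / 264.941
= 0.8379 Nm


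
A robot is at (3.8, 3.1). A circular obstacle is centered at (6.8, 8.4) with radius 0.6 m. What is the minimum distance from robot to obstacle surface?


center_dist = sqrt((3.8-6.8)^2 + (3.1-8.4)^2)
= sqrt(9.0 + 28.09)
= 6.0902
min_dist = center_dist - radius = 6.0902 - 0.6 = 5.4902 m


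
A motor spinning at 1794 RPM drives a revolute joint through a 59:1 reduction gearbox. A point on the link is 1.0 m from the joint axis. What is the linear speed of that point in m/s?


omega_motor = 1794 * 2*pi/60 = 187.8672 rad/s
omega_joint = omega_motor / 59 = 3.1842 rad/s
v = omega_joint * r = 3.1842 * 1.0
= 3.1842 m/s


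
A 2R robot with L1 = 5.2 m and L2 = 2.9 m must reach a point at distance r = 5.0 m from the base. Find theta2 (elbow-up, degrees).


cos(theta2) = (r^2 - L1^2 - L2^2) / (2*L1*L2)
cos(theta2) = (25.0 - 27.04 - 8.41) / 30.16
cos(theta2) = -0.346485
theta2 = 110.2725 degrees


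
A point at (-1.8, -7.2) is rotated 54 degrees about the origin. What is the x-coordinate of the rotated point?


x' = x*cos(theta) - y*sin(theta)
cos(54 deg) = 0.5878, sin(54 deg) = 0.809
x' = -1.8 * 0.5878 - -7.2 * 0.809
= -1.058 - -5.8249
= 4.7669


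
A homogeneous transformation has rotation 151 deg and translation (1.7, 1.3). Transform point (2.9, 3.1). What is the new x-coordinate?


x' = cos(theta)*px - sin(theta)*py + tx
= -0.8746*2.9 - 0.4848*3.1 + 1.7
= -2.3393


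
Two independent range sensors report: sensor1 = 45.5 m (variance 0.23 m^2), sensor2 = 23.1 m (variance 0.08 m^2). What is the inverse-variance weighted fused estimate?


w1 = (1/var1) / (1/var1 + 1/var2)
   = 4.3478 / (4.3478 + 12.5) = 0.2581
w2 = 1 - w1 = 0.7419
fused = w1*s1 + w2*s2 = 11.7419 + 17.1387
= 28.8806 m


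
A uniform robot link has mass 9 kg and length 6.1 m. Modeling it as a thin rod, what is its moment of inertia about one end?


I = (1/3) * m * L^2
= (1/3) * 9 * 6.1^2
= 0.333333 * 9 * 37.21
= 111.63 kg*m^2


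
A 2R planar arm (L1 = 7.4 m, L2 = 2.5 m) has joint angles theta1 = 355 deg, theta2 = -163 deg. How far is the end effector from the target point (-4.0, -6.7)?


End effector via forward kinematics:
x = L1*cos(t1) + L2*cos(t1+t2) = 4.9265
y = L1*sin(t1) + L2*sin(t1+t2) = -1.1647
Distance to target:
d = sqrt((-4.0 - 4.9265)^2 + (-6.7 - -1.1647)^2)
= sqrt(79.6819 + 30.6392)
= 10.5034 m


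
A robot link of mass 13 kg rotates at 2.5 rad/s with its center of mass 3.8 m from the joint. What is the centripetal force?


F = m * omega^2 * r
= 13 * 2.5^2 * 3.8
= 13 * 6.25 * 3.8
= 308.75 N


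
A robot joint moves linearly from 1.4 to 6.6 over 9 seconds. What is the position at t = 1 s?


s = t/T = 1/9 = 0.1111
p(t) = p0 + (pf-p0)*s
= 1.4 + (6.6 - 1.4) * 0.1111
= 1.9778


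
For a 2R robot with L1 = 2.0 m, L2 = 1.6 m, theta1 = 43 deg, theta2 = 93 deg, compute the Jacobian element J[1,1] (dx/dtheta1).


J[1,1] = -L1*sin(t1) - L2*sin(t1+t2)
= -2.0*sin(43) - 1.6*sin(136)
= -2.4755


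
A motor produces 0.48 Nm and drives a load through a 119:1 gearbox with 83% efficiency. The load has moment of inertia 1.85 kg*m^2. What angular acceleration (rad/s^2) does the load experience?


tau_out = tau_motor * N * eta
= 0.48 * 119 * 0.83 = 47.4096 Nm
alpha = tau_out / I = 47.4096 / 1.85
= 25.6268 rad/s^2


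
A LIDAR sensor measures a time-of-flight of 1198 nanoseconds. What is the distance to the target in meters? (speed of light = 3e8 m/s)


tof = 1198 ns = 1.198e-06 s
dist = c * tof / 2
= 3e8 * 1.198e-06 / 2
= 179.7 m


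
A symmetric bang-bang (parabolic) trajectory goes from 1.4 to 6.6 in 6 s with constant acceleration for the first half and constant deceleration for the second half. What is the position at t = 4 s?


Symmetric rest-to-rest: each phase covers (pf-p0)/2 in time T/2. 0.5*a*(T/2)^2 = (pf-p0)/2 => a = 4*(pf-p0)/T^2
a = 4*(6.6-1.4)/6^2 = 0.5778
t = 4 is in the deceleration phase (t > T/2).
p = pf - 0.5*a*(T-t)^2 = 6.6 - 0.5*0.5778*2^2
= 5.4444


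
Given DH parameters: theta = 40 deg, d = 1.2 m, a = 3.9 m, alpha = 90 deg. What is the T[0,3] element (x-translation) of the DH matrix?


T[0,3] = a * cos(theta)
= 3.9 * cos(40 deg)
= 3.9 * 0.766
= 2.9876


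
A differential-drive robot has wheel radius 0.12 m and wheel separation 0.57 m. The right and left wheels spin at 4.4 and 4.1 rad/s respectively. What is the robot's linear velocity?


vR = r*wR = 0.12*4.4 = 0.528 m/s
vL = r*wL = 0.12*4.1 = 0.492 m/s
v = (vR+vL)/2 = 0.51 m/s
omega = (vR-vL)/L = 0.0632 rad/s
linear velocity = 0.51 m/s


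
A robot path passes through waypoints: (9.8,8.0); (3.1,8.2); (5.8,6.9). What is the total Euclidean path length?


Segment lengths:
  seg1 = sqrt((-6.7)^2 + (0.2)^2) = 6.703
  seg2 = sqrt((2.7)^2 + (-1.3)^2) = 2.9967
Total = 9.6996


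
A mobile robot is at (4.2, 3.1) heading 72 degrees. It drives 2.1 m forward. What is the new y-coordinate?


y_new = y0 + d*sin(theta)
= 3.1 + 2.1*sin(72)
= 3.1 + 1.9972
= 5.0972


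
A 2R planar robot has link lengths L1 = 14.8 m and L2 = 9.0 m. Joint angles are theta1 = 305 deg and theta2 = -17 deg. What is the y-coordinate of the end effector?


Convert angles to radians: theta1 = 5.3233, theta2 = -0.2967
y = L1*sin(theta1) + L2*sin(theta1+theta2)
y = -12.1235 + -8.5595
y = -20.683


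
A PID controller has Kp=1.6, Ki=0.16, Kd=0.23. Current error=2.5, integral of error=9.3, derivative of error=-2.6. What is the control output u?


u = Kp*e + Ki*int(e) + Kd*de/dt
= 1.6*2.5 + 0.16*9.3 + 0.23*(-2.6)
= 4.0 + 1.488 + -0.598
= 4.89


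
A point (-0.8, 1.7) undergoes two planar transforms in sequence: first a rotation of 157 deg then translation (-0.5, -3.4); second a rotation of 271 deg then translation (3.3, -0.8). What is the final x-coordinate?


After transform 1:
x1 = cos(157)*-0.8 - sin(157)*1.7 + -0.5 = -0.4278
y1 = sin(157)*-0.8 + cos(157)*1.7 + -3.4 = -5.2774
After transform 2:
x2 = cos(271)*-0.4278 - sin(271)*-5.2774 + 3.3
= -1.9841


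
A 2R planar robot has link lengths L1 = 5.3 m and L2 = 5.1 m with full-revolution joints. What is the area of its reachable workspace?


r_max = L1 + L2 = 10.4 m
r_min = |L1 - L2| = 0.2 m
Area = pi*(r_max^2 - r_min^2)
= pi*(108.16 - 0.04)
= pi * 108.12
= 339.669 m^2


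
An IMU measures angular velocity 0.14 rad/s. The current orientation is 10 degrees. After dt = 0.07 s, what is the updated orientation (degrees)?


delta_theta = w * dt = 0.14 * 0.07 = 0.0098 rad
= 0.5615 deg
theta_new = 10 + 0.5615 = 10.5615 deg


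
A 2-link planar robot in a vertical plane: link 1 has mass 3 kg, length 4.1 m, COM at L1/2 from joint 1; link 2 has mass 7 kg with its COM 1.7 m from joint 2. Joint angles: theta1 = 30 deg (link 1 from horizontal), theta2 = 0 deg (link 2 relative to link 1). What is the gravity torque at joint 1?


Horizontal distance from joint 1 to link-1 COM:
  x_c1 = (L1/2)*cos(t1) = 2.05 * 0.866 = 1.7754 m
Horizontal distance from joint 1 to link-2 COM:
  x_c2 = L1*cos(t1) + Lc2*cos(t1+t2)
       = 4.1*0.866 + 1.7*0.866 = 5.0229 m
tau1 = m1*g*x_c1 + m2*g*x_c2
     = 3*9.81*1.7754 + 7*9.81*5.0229
     = 52.2486 + 344.9258
     = 397.1744 Nm


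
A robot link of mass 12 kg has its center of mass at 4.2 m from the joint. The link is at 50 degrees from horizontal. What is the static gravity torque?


tau = m*g*L*cos(angle)
= 12 * 9.81 * 4.2 * cos(50 deg)
= 12 * 9.81 * 4.2 * 0.6428
= 317.8096 Nm


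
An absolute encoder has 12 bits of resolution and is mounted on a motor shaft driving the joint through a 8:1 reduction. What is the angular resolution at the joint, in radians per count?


counts = 2^12 = 4096
effective counts at joint = 4096 * 8 = 32768
resolution = 2*pi / 32768
= 1.9175e-04 rad/count


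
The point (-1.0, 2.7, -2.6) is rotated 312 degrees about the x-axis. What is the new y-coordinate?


Rotation about x-axis: y' = y*cos(theta) - z*sin(theta)
= 2.7 * 0.6691 - -2.6 * -0.7431
= -0.1255


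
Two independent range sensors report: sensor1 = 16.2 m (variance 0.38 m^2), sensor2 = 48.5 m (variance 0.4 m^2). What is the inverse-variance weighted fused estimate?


w1 = (1/var1) / (1/var1 + 1/var2)
   = 2.6316 / (2.6316 + 2.5) = 0.5128
w2 = 1 - w1 = 0.4872
fused = w1*s1 + w2*s2 = 8.3077 + 23.6282
= 31.9359 m


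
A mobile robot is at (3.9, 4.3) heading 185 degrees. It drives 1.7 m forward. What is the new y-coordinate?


y_new = y0 + d*sin(theta)
= 4.3 + 1.7*sin(185)
= 4.3 + -0.1482
= 4.1518


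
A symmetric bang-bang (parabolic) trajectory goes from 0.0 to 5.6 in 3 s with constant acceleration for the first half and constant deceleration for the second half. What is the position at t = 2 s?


Symmetric rest-to-rest: each phase covers (pf-p0)/2 in time T/2. 0.5*a*(T/2)^2 = (pf-p0)/2 => a = 4*(pf-p0)/T^2
a = 4*(5.6-0.0)/3^2 = 2.4889
t = 2 is in the deceleration phase (t > T/2).
p = pf - 0.5*a*(T-t)^2 = 5.6 - 0.5*2.4889*1^2
= 4.3556


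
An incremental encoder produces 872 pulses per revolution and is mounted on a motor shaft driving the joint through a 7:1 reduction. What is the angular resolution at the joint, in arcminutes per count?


counts per rev = 872
effective counts at joint = 872 * 7 = 6104
resolution = 360*60 / 6104
= 3.5387 arcmin/count


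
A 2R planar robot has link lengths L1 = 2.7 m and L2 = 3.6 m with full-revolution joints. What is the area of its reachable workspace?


r_max = L1 + L2 = 6.3 m
r_min = |L1 - L2| = 0.9 m
Area = pi*(r_max^2 - r_min^2)
= pi*(39.69 - 0.81)
= pi * 38.88
= 122.1451 m^2


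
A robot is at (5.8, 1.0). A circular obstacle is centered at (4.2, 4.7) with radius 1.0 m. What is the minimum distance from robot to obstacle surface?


center_dist = sqrt((5.8-4.2)^2 + (1.0-4.7)^2)
= sqrt(2.56 + 13.69)
= 4.0311
min_dist = center_dist - radius = 4.0311 - 1.0 = 3.0311 m


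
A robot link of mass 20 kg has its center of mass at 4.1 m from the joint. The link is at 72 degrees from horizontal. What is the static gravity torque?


tau = m*g*L*cos(angle)
= 20 * 9.81 * 4.1 * cos(72 deg)
= 20 * 9.81 * 4.1 * 0.309
= 248.5795 Nm


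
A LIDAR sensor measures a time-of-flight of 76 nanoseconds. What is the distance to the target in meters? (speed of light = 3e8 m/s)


tof = 76 ns = 7.6e-08 s
dist = c * tof / 2
= 3e8 * 7.6e-08 / 2
= 11.4 m


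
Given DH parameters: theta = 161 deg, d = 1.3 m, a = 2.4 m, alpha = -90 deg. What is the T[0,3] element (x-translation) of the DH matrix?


T[0,3] = a * cos(theta)
= 2.4 * cos(161 deg)
= 2.4 * -0.9455
= -2.2692


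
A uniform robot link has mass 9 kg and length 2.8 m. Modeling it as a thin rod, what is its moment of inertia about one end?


I = (1/3) * m * L^2
= (1/3) * 9 * 2.8^2
= 0.333333 * 9 * 7.84
= 23.52 kg*m^2


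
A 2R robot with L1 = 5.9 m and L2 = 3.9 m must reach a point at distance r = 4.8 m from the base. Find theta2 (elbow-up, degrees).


cos(theta2) = (r^2 - L1^2 - L2^2) / (2*L1*L2)
cos(theta2) = (23.04 - 34.81 - 15.21) / 46.02
cos(theta2) = -0.586267
theta2 = 125.8925 degrees


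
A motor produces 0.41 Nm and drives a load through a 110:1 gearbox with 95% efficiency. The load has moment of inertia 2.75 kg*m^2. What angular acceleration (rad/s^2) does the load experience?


tau_out = tau_motor * N * eta
= 0.41 * 110 * 0.95 = 42.845 Nm
alpha = tau_out / I = 42.845 / 2.75
= 15.58 rad/s^2


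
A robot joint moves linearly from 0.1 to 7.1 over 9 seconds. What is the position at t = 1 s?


s = t/T = 1/9 = 0.1111
p(t) = p0 + (pf-p0)*s
= 0.1 + (7.1 - 0.1) * 0.1111
= 0.8778


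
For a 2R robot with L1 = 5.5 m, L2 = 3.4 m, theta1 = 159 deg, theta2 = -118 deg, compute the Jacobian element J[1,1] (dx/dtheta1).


J[1,1] = -L1*sin(t1) - L2*sin(t1+t2)
= -5.5*sin(159) - 3.4*sin(41)
= -4.2016


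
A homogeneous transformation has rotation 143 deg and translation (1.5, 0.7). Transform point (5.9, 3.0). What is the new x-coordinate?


x' = cos(theta)*px - sin(theta)*py + tx
= -0.7986*5.9 - 0.6018*3.0 + 1.5
= -5.0174


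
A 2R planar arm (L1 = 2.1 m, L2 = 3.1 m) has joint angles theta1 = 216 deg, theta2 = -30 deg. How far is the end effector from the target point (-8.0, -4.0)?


End effector via forward kinematics:
x = L1*cos(t1) + L2*cos(t1+t2) = -4.782
y = L1*sin(t1) + L2*sin(t1+t2) = -1.5584
Distance to target:
d = sqrt((-8.0 - -4.782)^2 + (-4.0 - -1.5584)^2)
= sqrt(10.3558 + 5.9615)
= 4.0395 m


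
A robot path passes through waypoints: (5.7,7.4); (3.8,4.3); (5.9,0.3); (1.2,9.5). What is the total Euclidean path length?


Segment lengths:
  seg1 = sqrt((-1.9)^2 + (-3.1)^2) = 3.6359
  seg2 = sqrt((2.1)^2 + (-4.0)^2) = 4.5177
  seg3 = sqrt((-4.7)^2 + (9.2)^2) = 10.331
Total = 18.4847


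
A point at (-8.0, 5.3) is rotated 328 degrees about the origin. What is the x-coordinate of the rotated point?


x' = x*cos(theta) - y*sin(theta)
cos(328 deg) = 0.848, sin(328 deg) = -0.5299
x' = -8.0 * 0.848 - 5.3 * -0.5299
= -6.7844 - -2.8086
= -3.9758


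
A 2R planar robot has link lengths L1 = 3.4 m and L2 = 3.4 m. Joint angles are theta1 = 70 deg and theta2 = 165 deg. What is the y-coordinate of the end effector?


Convert angles to radians: theta1 = 1.2217, theta2 = 2.8798
y = L1*sin(theta1) + L2*sin(theta1+theta2)
y = 3.195 + -2.7851
y = 0.4098
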